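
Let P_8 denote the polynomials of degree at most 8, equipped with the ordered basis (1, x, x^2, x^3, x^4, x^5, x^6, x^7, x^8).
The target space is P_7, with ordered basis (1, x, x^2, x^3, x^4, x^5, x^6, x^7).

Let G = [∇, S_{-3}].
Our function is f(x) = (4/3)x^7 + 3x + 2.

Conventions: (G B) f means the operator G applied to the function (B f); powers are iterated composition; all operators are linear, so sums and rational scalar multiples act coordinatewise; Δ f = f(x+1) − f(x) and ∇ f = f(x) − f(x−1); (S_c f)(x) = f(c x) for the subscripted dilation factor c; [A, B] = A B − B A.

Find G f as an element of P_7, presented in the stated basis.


S_{-3} f = -2916x^7 - 9x + 2
∇ S_{-3} f = -20412x^6 + 61236x^5 - 102060x^4 + 102060x^3 - 61236x^2 + 20412x - 2925
∇ f = (28/3)x^6 - 28x^5 + (140/3)x^4 - (140/3)x^3 + 28x^2 - (28/3)x + 13/3
S_{-3} ∇ f = 6804x^6 + 6804x^5 + 3780x^4 + 1260x^3 + 252x^2 + 28x + 13/3
[∇, S_{-3}] f = -27216x^6 + 54432x^5 - 105840x^4 + 100800x^3 - 61488x^2 + 20384x - 8788/3

g(x) = -27216x^6 + 54432x^5 - 105840x^4 + 100800x^3 - 61488x^2 + 20384x - 8788/3


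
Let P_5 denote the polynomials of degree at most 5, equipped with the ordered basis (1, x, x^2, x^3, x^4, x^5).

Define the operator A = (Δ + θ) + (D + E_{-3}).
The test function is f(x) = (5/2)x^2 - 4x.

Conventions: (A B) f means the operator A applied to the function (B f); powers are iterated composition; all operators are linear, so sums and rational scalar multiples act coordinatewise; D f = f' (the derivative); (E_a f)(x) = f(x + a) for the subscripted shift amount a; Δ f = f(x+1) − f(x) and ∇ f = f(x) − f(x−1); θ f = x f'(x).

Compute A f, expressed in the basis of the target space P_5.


g(x) = (15/2)x^2 - 13x + 29

Δ f = 5x - 3/2
θ f = 5x^2 - 4x
(Δ + θ) f = 5x^2 + x - 3/2
D f = 5x - 4
E_{-3} f = (5/2)x^2 - 19x + 69/2
(D + E_{-3}) f = (5/2)x^2 - 14x + 61/2
((Δ + θ) + (D + E_{-3})) f = (15/2)x^2 - 13x + 29


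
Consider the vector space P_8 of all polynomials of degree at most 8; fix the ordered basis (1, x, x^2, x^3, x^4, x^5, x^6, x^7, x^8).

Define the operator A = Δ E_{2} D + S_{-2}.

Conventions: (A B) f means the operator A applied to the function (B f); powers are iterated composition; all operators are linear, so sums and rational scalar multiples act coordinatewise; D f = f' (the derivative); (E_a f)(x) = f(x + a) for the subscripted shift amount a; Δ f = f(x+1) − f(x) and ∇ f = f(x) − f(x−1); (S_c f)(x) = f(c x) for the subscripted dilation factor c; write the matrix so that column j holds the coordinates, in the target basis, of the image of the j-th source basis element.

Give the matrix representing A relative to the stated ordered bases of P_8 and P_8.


image of 1: 1
image of x: -2x
image of x^2: 4x^2 + 2
image of x^3: -8x^3 + 6x + 15
image of x^4: 16x^4 + 12x^2 + 60x + 76
image of x^5: -32x^5 + 20x^3 + 150x^2 + 380x + 325
image of x^6: 64x^6 + 30x^4 + 300x^3 + 1140x^2 + 1950x + 1266
image of x^7: -128x^7 + 42x^5 + 525x^4 + 2660x^3 + 6825x^2 + 8862x + 4655
image of x^8: 256x^8 + 56x^6 + 840x^5 + 5320x^4 + 18200x^3 + 35448x^2 + 37240x + 16472
each image's coordinates form column j of the matrix

the matrix is [[1, 0, 2, 15, 76, 325, 1266, 4655, 16472]; [0, -2, 0, 6, 60, 380, 1950, 8862, 37240]; [0, 0, 4, 0, 12, 150, 1140, 6825, 35448]; [0, 0, 0, -8, 0, 20, 300, 2660, 18200]; [0, 0, 0, 0, 16, 0, 30, 525, 5320]; [0, 0, 0, 0, 0, -32, 0, 42, 840]; [0, 0, 0, 0, 0, 0, 64, 0, 56]; [0, 0, 0, 0, 0, 0, 0, -128, 0]; [0, 0, 0, 0, 0, 0, 0, 0, 256]] (rows listed top to bottom)


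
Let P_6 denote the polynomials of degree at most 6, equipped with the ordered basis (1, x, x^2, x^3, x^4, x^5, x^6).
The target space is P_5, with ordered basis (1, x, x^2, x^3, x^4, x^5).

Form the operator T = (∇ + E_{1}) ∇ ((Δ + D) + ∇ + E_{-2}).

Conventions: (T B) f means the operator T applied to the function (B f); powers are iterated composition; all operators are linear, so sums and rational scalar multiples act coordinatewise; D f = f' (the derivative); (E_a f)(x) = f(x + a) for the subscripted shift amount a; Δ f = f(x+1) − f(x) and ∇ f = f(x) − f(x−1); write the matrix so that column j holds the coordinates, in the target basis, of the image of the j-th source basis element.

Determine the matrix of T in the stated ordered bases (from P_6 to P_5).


image of 1: 0
image of x: 1
image of x^2: 2x + 5
image of x^3: 3x^2 + 15x + 16
image of x^4: 4x^3 + 30x^2 + 64x + 43
image of x^5: 5x^4 + 50x^3 + 160x^2 + 215x - 254
image of x^6: 6x^5 + 75x^4 + 320x^3 + 645x^2 - 1524x + 1929
each image's coordinates form column j of the matrix

the matrix is [[0, 1, 5, 16, 43, -254, 1929]; [0, 0, 2, 15, 64, 215, -1524]; [0, 0, 0, 3, 30, 160, 645]; [0, 0, 0, 0, 4, 50, 320]; [0, 0, 0, 0, 0, 5, 75]; [0, 0, 0, 0, 0, 0, 6]] (rows listed top to bottom)


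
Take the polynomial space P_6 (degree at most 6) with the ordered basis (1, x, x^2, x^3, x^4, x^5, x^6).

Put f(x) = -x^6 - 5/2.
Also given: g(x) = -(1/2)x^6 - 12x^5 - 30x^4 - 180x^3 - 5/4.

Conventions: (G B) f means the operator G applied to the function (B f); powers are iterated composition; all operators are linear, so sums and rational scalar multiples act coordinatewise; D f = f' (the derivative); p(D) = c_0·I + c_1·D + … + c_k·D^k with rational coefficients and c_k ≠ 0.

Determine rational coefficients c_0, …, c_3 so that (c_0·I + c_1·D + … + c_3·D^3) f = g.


p(D) = (1/2)·I + 2·D + D^2 + (3/2)·D^3, i.e. c_0 = 1/2, c_1 = 2, c_2 = 1, c_3 = 3/2

D^0 f = -x^6 - 5/2
D^1 f = -6x^5
D^2 f = -30x^4
D^3 f = -120x^3
matching coefficients of g against c_0 f + c_1 Df + … from the top degree down determines the c_i
solution: c_0 = 1/2, c_1 = 2, c_2 = 1, c_3 = 3/2


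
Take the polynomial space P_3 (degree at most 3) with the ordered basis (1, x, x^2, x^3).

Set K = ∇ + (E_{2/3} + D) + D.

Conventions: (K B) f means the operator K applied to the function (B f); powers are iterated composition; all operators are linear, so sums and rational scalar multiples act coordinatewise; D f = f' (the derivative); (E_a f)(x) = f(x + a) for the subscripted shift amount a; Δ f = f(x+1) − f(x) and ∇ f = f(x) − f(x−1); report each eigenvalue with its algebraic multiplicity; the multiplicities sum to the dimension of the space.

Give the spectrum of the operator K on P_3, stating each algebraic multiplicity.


image of 1: 1
image of x: x + 11/3
image of x^2: x^2 + (22/3)x - 5/9
image of x^3: x^3 + 11x^2 - (5/3)x + 35/27
the matrix is upper triangular; its diagonal is (1, 1, 1, 1)
for a triangular matrix the eigenvalues are the diagonal entries, with algebraic multiplicity their repetition count

λ = 1 (multiplicity 4)


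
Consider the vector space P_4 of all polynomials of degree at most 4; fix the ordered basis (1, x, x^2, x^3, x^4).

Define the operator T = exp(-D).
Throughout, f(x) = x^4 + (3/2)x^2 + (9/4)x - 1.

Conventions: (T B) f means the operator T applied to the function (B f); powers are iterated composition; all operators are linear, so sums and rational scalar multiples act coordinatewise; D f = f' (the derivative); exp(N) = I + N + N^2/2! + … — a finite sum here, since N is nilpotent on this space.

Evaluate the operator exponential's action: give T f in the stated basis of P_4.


the result is g(x) = x^4 - 4x^3 + (15/2)x^2 - (19/4)x - 3/4

order-1 term: -4x^3 - 3x - 9/4
order-2 term: 6x^2 + 3/2
order-3 term: -4x
order-4 term: 1
the series for exp(-D) f terminates at order 4
exp(-D) f = x^4 - 4x^3 + (15/2)x^2 - (19/4)x - 3/4


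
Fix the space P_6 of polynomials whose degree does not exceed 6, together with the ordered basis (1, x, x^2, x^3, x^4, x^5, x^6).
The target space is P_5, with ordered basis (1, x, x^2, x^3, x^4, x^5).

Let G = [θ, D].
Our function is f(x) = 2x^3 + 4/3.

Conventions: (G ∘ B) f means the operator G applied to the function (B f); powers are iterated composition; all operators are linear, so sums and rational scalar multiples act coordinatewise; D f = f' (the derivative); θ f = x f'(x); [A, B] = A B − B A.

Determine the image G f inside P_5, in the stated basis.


D f = 6x^2
θ D f = 12x^2
θ f = 6x^3
D θ f = 18x^2
[θ, D] f = -6x^2

the result is g(x) = -6x^2


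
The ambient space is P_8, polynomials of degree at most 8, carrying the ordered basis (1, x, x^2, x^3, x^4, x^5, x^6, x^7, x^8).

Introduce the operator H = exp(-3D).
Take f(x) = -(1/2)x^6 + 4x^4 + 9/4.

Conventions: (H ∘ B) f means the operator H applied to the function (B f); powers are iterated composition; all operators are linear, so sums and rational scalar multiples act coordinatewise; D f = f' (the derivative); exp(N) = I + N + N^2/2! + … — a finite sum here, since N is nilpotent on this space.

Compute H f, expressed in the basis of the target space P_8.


the result is g(x) = -(1/2)x^6 + 9x^5 - (127/2)x^4 + 222x^3 - (783/2)x^2 + 297x - 153/4

order-1 term: 9x^5 - 48x^3
order-2 term: -(135/2)x^4 + 216x^2
order-3 term: 270x^3 - 432x
order-4 term: -(1215/2)x^2 + 324
order-5 term: 729x
order-6 term: -729/2
the series for exp(-3D) f terminates at order 6
exp(-3D) f = -(1/2)x^6 + 9x^5 - (127/2)x^4 + 222x^3 - (783/2)x^2 + 297x - 153/4


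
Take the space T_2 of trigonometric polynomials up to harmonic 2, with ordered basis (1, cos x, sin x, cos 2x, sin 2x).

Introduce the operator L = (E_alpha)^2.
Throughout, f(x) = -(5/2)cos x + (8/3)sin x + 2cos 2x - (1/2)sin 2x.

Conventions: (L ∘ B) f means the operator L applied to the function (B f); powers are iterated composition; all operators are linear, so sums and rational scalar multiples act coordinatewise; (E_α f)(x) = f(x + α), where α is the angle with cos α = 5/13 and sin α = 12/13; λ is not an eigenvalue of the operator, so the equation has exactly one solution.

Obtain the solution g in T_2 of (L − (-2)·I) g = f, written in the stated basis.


write g with unknown coordinates in the stated basis and equate coefficients in (L − (-2)·I) g = f
solving from the highest basis element down gives g = -(1735/738)cos x + (284/369)sin x + (11054/15761)cos 2x - (57041/94566)sin 2x
check: L g = (1625/738)cos x + (416/369)sin x + (9414/15761)cos 2x + (66799/94566)sin 2x
so L g − (-2)·g = -(5/2)cos x + (8/3)sin x + 2cos 2x - (1/2)sin 2x = f ✓

g(x) = -(1735/738)cos x + (284/369)sin x + (11054/15761)cos 2x - (57041/94566)sin 2x


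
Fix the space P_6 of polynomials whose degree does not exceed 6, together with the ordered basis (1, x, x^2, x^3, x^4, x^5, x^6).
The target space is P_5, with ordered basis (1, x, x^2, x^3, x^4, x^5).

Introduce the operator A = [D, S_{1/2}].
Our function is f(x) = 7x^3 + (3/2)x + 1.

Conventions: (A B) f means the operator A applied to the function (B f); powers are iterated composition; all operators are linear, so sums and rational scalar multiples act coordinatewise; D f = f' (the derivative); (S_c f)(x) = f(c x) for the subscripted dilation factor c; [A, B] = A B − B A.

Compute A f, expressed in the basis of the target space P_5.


the result is g(x) = -(21/8)x^2 - 3/4

S_{1/2} f = (7/8)x^3 + (3/4)x + 1
D S_{1/2} f = (21/8)x^2 + 3/4
D f = 21x^2 + 3/2
S_{1/2} D f = (21/4)x^2 + 3/2
[D, S_{1/2}] f = -(21/8)x^2 - 3/4


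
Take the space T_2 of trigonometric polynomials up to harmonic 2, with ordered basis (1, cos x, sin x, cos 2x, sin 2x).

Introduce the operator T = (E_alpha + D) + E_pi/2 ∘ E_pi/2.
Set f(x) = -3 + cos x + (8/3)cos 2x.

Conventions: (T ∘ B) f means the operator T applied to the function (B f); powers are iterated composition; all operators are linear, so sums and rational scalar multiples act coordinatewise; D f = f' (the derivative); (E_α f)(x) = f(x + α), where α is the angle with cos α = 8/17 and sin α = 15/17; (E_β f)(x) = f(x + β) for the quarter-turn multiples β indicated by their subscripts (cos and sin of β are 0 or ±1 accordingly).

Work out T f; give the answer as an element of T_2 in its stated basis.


E_alpha f = -3 + (8/17)cos x - (15/17)sin x - (1288/867)cos 2x - (640/289)sin 2x
D f = -sin x - (16/3)sin 2x
(E_alpha + D) f = -3 + (8/17)cos x - (32/17)sin x - (1288/867)cos 2x - (6544/867)sin 2x
E_pi/2 f = -3 - sin x - (8/3)cos 2x
E_pi/2 E_pi/2 f = -3 - cos x + (8/3)cos 2x
((E_alpha + D) + E_pi/2 ∘ E_pi/2) f = -6 - (9/17)cos x - (32/17)sin x + (1024/867)cos 2x - (6544/867)sin 2x

the image equals g(x) = -6 - (9/17)cos x - (32/17)sin x + (1024/867)cos 2x - (6544/867)sin 2x


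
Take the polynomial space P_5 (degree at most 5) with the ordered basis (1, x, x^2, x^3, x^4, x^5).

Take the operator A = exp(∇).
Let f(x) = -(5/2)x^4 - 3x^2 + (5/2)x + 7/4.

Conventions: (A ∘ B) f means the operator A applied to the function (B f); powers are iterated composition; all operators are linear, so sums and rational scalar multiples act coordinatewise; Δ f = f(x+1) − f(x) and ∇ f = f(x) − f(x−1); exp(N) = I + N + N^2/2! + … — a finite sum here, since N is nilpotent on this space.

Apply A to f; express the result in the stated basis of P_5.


order-1 term: -10x^3 + 15x^2 - 16x + 8
order-2 term: -15x^2 + 30x - 41/2
order-3 term: -10x + 15
order-4 term: -5/2
the series for exp(∇) f terminates at order 4
exp(∇) f = -(5/2)x^4 - 10x^3 - 3x^2 + (13/2)x + 7/4

g(x) = -(5/2)x^4 - 10x^3 - 3x^2 + (13/2)x + 7/4


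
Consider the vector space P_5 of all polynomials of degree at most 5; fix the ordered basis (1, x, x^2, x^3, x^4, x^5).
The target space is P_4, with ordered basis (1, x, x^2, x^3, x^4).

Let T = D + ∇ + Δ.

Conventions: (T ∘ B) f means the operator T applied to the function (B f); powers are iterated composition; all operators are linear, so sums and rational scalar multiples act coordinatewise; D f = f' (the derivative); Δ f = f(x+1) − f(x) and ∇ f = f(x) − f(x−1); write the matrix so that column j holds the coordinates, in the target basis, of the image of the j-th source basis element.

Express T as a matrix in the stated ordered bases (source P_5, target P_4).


image of 1: 0
image of x: 3
image of x^2: 6x
image of x^3: 9x^2 + 2
image of x^4: 12x^3 + 8x
image of x^5: 15x^4 + 20x^2 + 2
each image's coordinates form column j of the matrix

the matrix is [[0, 3, 0, 2, 0, 2]; [0, 0, 6, 0, 8, 0]; [0, 0, 0, 9, 0, 20]; [0, 0, 0, 0, 12, 0]; [0, 0, 0, 0, 0, 15]] (rows listed top to bottom)


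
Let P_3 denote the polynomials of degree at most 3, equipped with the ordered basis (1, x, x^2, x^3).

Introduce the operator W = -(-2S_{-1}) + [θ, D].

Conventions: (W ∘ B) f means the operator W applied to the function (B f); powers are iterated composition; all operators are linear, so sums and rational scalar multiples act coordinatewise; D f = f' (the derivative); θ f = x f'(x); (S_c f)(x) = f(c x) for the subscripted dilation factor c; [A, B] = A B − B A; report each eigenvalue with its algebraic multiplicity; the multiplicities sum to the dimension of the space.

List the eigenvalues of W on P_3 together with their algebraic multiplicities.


λ = -2 (multiplicity 2), λ = 2 (multiplicity 2)

image of 1: 2
image of x: -2x - 1
image of x^2: 2x^2 - 2x
image of x^3: -2x^3 - 3x^2
the matrix is upper triangular; its diagonal is (2, -2, 2, -2)
for a triangular matrix the eigenvalues are the diagonal entries, with algebraic multiplicity their repetition count


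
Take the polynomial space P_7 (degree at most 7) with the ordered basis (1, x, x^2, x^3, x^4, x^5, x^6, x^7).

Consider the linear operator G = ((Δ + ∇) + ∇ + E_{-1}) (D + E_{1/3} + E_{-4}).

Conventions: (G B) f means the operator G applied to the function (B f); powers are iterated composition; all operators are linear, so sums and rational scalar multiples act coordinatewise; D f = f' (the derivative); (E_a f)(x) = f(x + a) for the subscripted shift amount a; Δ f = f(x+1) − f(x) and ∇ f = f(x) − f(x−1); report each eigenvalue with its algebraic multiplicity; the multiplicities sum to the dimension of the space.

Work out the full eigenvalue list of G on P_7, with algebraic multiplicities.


λ = 2 (multiplicity 8)

image of 1: 2
image of x: 2x + 4/3
image of x^2: 2x^2 + (8/3)x + 49/9
image of x^3: 2x^3 + 4x^2 + (49/3)x + 991/27
image of x^4: 2x^4 + (16/3)x^3 + (98/3)x^2 + (3964/27)x - 22439/81
image of x^5: 2x^5 + (20/3)x^4 + (490/9)x^3 + (9910/27)x^2 - (112195/81)x + 452551/243
image of x^6: 2x^6 + 8x^5 + (245/3)x^4 + (19820/27)x^3 - (112195/27)x^2 + (905102/81)x - 7860419/729
image of x^7: 2x^7 + (28/3)x^6 + (343/3)x^5 + (34685/27)x^4 - (785365/81)x^3 + (3167857/81)x^2 - (55022933/729)x + 130261111/2187
the matrix is upper triangular; its diagonal is (2, 2, 2, 2, 2, 2, 2, 2)
for a triangular matrix the eigenvalues are the diagonal entries, with algebraic multiplicity their repetition count


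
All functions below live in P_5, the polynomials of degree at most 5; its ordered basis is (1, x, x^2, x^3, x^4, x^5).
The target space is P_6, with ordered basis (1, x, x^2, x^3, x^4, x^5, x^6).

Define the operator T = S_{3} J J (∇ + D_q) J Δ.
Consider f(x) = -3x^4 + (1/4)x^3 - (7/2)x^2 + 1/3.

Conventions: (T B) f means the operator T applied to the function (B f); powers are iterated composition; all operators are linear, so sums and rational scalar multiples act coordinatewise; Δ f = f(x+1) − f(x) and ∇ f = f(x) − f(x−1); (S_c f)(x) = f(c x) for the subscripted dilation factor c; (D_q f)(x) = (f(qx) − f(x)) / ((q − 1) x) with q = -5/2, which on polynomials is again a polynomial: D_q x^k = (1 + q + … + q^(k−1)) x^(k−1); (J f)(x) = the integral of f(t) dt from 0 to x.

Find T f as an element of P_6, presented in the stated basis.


the result is g(x) = (8019/32)x^5 - (11475/64)x^4 + (99/32)x^3 - (441/16)x^2

Δ f = -12x^3 - (69/4)x^2 - (73/4)x - 25/4
J Δ f = -3x^4 - (23/4)x^3 - (73/8)x^2 - (25/4)x
∇ (J Δ) f = -12x^3 + (3/4)x^2 - 13x + 1/8
D_q (J Δ) f = (261/8)x^3 - (437/16)x^2 + (219/16)x - 25/4
(∇ + D_q) (J Δ) f = (165/8)x^3 - (425/16)x^2 + (11/16)x - 49/8
J (∇ + D_q) (J Δ) f = (165/32)x^4 - (425/48)x^3 + (11/32)x^2 - (49/8)x
J J (∇ + D_q) (J Δ) f = (33/32)x^5 - (425/192)x^4 + (11/96)x^3 - (49/16)x^2
S_{3} J J (∇ + D_q) (J Δ) f = (8019/32)x^5 - (11475/64)x^4 + (99/32)x^3 - (441/16)x^2


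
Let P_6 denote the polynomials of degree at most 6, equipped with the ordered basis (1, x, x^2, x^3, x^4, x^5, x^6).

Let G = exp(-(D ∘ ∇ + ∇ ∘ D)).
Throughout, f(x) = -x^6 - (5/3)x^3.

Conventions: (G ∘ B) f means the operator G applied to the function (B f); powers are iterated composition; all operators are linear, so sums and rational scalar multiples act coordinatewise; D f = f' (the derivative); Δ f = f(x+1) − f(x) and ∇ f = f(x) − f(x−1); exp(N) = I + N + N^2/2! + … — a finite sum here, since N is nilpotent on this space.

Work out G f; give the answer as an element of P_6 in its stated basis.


the image equals g(x) = -x^6 + 60x^4 - (365/3)x^3 - 600x^2 + 1400x + 122

order-1 term: 60x^4 - 120x^3 + 120x^2 - 40x + 2
order-2 term: -720x^2 + 1440x - 840
order-3 term: 960
the series for exp(-(D ∘ ∇ + ∇ ∘ D)) f terminates at order 3
exp(-(D ∘ ∇ + ∇ ∘ D)) f = -x^6 + 60x^4 - (365/3)x^3 - 600x^2 + 1400x + 122


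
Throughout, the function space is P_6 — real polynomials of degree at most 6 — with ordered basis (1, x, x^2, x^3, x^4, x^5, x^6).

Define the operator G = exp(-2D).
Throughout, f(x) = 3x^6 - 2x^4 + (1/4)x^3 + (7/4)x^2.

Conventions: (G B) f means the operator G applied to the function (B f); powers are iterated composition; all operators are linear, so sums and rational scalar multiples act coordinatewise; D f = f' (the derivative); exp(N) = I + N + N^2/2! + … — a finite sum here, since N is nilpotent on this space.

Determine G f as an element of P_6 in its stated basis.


the image equals g(x) = 3x^6 - 36x^5 + 178x^4 - (1855/4)x^3 + (2689/4)x^2 - 516x + 165

order-1 term: -36x^5 + 16x^3 - (3/2)x^2 - 7x
order-2 term: 180x^4 - 48x^2 + 3x + 7
order-3 term: -480x^3 + 64x - 2
order-4 term: 720x^2 - 32
order-5 term: -576x
order-6 term: 192
the series for exp(-2D) f terminates at order 6
exp(-2D) f = 3x^6 - 36x^5 + 178x^4 - (1855/4)x^3 + (2689/4)x^2 - 516x + 165


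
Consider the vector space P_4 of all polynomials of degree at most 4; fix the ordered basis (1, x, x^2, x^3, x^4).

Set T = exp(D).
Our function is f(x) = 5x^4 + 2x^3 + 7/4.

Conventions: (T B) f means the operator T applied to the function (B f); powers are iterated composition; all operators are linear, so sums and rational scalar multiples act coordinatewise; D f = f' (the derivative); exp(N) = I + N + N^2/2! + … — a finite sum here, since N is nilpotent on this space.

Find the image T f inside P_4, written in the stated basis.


the result is g(x) = 5x^4 + 22x^3 + 36x^2 + 26x + 35/4

order-1 term: 20x^3 + 6x^2
order-2 term: 30x^2 + 6x
order-3 term: 20x + 2
order-4 term: 5
the series for exp(D) f terminates at order 4
exp(D) f = 5x^4 + 22x^3 + 36x^2 + 26x + 35/4


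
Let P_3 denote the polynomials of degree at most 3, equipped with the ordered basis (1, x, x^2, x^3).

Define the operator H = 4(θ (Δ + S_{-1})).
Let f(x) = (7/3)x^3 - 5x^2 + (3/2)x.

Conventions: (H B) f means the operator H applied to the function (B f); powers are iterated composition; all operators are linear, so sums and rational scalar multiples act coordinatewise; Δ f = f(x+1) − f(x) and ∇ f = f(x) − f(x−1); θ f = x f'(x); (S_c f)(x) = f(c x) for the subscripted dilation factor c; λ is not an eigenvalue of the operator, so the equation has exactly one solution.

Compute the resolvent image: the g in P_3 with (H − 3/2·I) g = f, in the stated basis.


write g with unknown coordinates in the stated basis and equate coefficients in (H − 3/2·I) g = f
solving from the highest basis element down gives g = -(14/81)x^3 - (46/351)x^2 - (295/351)x
check: H g = (56/27)x^3 - (608/117)x^2 + (28/117)x
so H g − 3/2·g = (7/3)x^3 - 5x^2 + (3/2)x = f ✓

the image equals g(x) = -(14/81)x^3 - (46/351)x^2 - (295/351)x


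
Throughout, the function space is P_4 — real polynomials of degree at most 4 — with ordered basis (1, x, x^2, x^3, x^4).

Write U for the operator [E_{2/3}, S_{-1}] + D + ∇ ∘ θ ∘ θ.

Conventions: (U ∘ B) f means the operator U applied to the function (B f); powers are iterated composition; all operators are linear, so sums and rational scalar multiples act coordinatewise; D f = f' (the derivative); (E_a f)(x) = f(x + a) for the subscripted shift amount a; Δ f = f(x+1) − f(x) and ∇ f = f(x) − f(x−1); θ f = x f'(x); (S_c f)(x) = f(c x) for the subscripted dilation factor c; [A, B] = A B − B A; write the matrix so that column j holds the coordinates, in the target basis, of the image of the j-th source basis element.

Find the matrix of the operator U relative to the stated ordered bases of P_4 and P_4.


image of 1: 0
image of x: 2/3
image of x^2: (38/3)x - 4
image of x^3: 26x^2 - 27x + 227/27
image of x^4: (220/3)x^3 - 96x^2 + (1792/27)x - 16
each image's coordinates form column j of the matrix

the matrix is [[0, 2/3, -4, 227/27, -16]; [0, 0, 38/3, -27, 1792/27]; [0, 0, 0, 26, -96]; [0, 0, 0, 0, 220/3]; [0, 0, 0, 0, 0]] (rows listed top to bottom)


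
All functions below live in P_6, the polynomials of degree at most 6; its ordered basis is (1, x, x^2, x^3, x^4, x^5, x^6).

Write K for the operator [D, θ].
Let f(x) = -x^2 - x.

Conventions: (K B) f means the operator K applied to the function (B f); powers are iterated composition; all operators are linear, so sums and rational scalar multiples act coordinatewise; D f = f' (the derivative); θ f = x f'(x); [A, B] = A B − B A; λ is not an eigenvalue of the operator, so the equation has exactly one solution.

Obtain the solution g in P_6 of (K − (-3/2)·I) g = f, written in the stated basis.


write g with unknown coordinates in the stated basis and equate coefficients in (K − (-3/2)·I) g = f
solving from the highest basis element down gives g = -(2/3)x^2 + (2/9)x - 4/27
check: K g = -(4/3)x + 2/9
so K g − (-3/2)·g = -x^2 - x = f ✓

the result is g(x) = -(2/3)x^2 + (2/9)x - 4/27


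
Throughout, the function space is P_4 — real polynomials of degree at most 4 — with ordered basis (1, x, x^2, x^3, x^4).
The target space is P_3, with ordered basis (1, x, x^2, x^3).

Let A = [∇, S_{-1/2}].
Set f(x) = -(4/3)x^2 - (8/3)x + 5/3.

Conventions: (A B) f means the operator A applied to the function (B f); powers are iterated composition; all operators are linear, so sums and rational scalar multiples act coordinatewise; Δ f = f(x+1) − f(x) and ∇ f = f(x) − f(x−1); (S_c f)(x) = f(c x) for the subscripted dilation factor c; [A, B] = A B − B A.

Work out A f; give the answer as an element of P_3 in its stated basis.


the result is g(x) = -2x + 3

S_{-1/2} f = -(1/3)x^2 + (4/3)x + 5/3
∇ S_{-1/2} f = -(2/3)x + 5/3
∇ f = -(8/3)x - 4/3
S_{-1/2} ∇ f = (4/3)x - 4/3
[∇, S_{-1/2}] f = -2x + 3


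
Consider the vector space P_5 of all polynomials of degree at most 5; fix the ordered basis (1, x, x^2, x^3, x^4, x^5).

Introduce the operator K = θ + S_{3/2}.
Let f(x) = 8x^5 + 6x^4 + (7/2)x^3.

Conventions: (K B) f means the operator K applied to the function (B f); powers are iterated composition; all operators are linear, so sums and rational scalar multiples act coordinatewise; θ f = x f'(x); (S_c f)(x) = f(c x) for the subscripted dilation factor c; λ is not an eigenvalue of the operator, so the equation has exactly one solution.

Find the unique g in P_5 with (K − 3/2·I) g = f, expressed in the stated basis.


the image equals g(x) = (256/355)x^5 + (96/121)x^4 + (28/39)x^3

write g with unknown coordinates in the stated basis and equate coefficients in (K − 3/2·I) g = f
solving from the highest basis element down gives g = (256/355)x^5 + (96/121)x^4 + (28/39)x^3
check: K g = (3224/355)x^5 + (870/121)x^4 + (119/26)x^3
so K g − 3/2·g = 8x^5 + 6x^4 + (7/2)x^3 = f ✓


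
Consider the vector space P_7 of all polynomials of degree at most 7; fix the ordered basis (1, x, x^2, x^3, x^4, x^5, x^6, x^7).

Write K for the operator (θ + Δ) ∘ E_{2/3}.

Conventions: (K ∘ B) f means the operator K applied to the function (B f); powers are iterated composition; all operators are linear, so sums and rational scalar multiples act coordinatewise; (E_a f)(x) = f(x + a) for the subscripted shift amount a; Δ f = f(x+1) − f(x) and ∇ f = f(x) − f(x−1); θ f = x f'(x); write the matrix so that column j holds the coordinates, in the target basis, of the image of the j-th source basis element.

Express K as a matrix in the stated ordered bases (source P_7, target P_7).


the matrix is [[0, 1, 7/3, 13/3, 203/27, 1031/81, 1729/81, 25999/729]; [0, 1, 10/3, 25/3, 500/27, 3125/81, 6250/81, 109375/729]; [0, 0, 2, 7, 58/3, 1330/27, 3205/27, 22099/81]; [0, 0, 0, 3, 12, 110/3, 940/9, 2555/9]; [0, 0, 0, 0, 4, 55/3, 185/3, 5215/27]; [0, 0, 0, 0, 0, 5, 26, 287/3]; [0, 0, 0, 0, 0, 0, 6, 35]; [0, 0, 0, 0, 0, 0, 0, 7]] (rows listed top to bottom)

image of 1: 0
image of x: x + 1
image of x^2: 2x^2 + (10/3)x + 7/3
image of x^3: 3x^3 + 7x^2 + (25/3)x + 13/3
image of x^4: 4x^4 + 12x^3 + (58/3)x^2 + (500/27)x + 203/27
image of x^5: 5x^5 + (55/3)x^4 + (110/3)x^3 + (1330/27)x^2 + (3125/81)x + 1031/81
image of x^6: 6x^6 + 26x^5 + (185/3)x^4 + (940/9)x^3 + (3205/27)x^2 + (6250/81)x + 1729/81
image of x^7: 7x^7 + 35x^6 + (287/3)x^5 + (5215/27)x^4 + (2555/9)x^3 + (22099/81)x^2 + (109375/729)x + 25999/729
each image's coordinates form column j of the matrix


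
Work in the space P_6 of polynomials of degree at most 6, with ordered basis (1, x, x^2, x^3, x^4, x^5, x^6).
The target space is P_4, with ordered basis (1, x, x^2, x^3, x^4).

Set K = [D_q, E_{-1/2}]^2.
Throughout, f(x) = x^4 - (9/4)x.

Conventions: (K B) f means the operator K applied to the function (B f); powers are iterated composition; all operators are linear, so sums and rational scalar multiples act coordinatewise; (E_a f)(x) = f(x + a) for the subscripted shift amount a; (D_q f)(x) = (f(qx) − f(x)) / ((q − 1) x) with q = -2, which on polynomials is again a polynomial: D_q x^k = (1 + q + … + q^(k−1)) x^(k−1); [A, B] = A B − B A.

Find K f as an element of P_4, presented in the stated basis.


E_{-1/2} f = x^4 - 2x^3 + (3/2)x^2 - (11/4)x + 19/16
D_q E_{-1/2} f = -5x^3 - 6x^2 - (3/2)x - 11/4
D_q f = -5x^3 - 9/4
E_{-1/2} D_q f = -5x^3 + (15/2)x^2 - (15/4)x - 13/8
[D_q, E_{-1/2}] f = -(27/2)x^2 + (9/4)x - 9/8
E_{-1/2} [D_q, E_{-1/2}] f = -(27/2)x^2 + (63/4)x - 45/8
D_q E_{-1/2} [D_q, E_{-1/2}] f = (27/2)x + 63/4
D_q [D_q, E_{-1/2}] f = (27/2)x + 9/4
E_{-1/2} D_q [D_q, E_{-1/2}] f = (27/2)x - 9/2
[D_q, E_{-1/2}] [D_q, E_{-1/2}] f = 81/4

the image equals g(x) = 81/4


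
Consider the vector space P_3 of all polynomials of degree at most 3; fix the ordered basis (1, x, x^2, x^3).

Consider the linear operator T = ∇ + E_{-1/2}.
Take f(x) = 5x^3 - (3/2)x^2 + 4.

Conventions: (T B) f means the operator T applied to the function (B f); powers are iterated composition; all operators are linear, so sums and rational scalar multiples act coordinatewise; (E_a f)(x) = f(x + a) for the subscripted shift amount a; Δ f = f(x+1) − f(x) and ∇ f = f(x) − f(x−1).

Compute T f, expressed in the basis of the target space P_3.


∇ f = 15x^2 - 18x + 13/2
E_{-1/2} f = 5x^3 - 9x^2 + (21/4)x + 3
(∇ + E_{-1/2}) f = 5x^3 + 6x^2 - (51/4)x + 19/2

the image equals g(x) = 5x^3 + 6x^2 - (51/4)x + 19/2


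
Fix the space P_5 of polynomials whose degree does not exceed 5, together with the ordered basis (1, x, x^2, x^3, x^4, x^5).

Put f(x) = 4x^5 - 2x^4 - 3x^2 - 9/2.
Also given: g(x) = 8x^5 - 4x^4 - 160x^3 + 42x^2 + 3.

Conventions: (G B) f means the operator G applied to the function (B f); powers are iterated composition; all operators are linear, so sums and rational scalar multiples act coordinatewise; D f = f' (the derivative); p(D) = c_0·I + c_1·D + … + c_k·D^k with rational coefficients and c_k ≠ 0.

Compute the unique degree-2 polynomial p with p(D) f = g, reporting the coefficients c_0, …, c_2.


D^0 f = 4x^5 - 2x^4 - 3x^2 - 9/2
D^1 f = 20x^4 - 8x^3 - 6x
D^2 f = 80x^3 - 24x^2 - 6
matching coefficients of g against c_0 f + c_1 Df + … from the top degree down determines the c_i
solution: c_0 = 2, c_1 = 0, c_2 = -2

c_0 = 2, c_1 = 0, c_2 = -2


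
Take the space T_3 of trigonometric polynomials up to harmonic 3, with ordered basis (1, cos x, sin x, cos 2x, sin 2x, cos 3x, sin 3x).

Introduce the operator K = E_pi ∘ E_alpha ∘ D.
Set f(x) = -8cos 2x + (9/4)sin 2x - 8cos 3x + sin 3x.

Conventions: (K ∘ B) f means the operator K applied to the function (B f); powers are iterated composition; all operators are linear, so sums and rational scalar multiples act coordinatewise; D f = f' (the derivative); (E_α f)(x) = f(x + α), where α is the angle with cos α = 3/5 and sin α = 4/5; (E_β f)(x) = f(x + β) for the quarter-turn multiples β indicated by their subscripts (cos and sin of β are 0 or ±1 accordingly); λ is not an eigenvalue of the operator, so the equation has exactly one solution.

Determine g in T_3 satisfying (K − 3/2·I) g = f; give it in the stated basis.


write g with unknown coordinates in the stated basis and equate coefficients in (K − 3/2·I) g = f
solving from the highest basis element down gives g = (2862/1201)cos 2x - (643/2402)sin 2x + (124/1347)cos 3x - (3818/1347)sin 3x
check: K g = -(5315/1201)cos 2x + (2220/1201)sin 2x - (3530/449)cos 3x - (1460/449)sin 3x
so K g − 3/2·g = -8cos 2x + (9/4)sin 2x - 8cos 3x + sin 3x = f ✓

the image equals g(x) = (2862/1201)cos 2x - (643/2402)sin 2x + (124/1347)cos 3x - (3818/1347)sin 3x


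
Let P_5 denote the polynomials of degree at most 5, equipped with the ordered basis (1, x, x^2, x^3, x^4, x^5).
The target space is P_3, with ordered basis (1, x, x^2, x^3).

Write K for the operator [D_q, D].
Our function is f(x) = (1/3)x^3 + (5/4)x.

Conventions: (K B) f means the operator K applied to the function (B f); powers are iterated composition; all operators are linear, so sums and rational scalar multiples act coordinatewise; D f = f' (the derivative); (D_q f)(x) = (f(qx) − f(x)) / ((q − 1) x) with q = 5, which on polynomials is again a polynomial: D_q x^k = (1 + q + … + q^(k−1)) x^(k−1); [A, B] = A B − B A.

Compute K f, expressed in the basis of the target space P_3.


D f = x^2 + 5/4
D_q D f = 6x
D_q f = (31/3)x^2 + 5/4
D D_q f = (62/3)x
[D_q, D] f = -(44/3)x

the image equals g(x) = -(44/3)x


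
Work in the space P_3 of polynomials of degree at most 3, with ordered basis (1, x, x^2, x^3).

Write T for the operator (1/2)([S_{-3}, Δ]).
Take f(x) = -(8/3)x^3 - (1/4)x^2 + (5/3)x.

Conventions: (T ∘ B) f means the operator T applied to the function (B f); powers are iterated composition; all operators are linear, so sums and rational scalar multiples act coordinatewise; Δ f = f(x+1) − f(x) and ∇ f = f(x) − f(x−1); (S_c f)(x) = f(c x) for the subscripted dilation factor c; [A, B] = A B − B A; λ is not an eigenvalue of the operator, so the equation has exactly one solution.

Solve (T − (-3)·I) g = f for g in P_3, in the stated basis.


the result is g(x) = -(8/9)x^3 + (191/12)x^2 + (674/9)x - 221/9

write g with unknown coordinates in the stated basis and equate coefficients in (T − (-3)·I) g = f
solving from the highest basis element down gives g = -(8/9)x^3 + (191/12)x^2 + (674/9)x - 221/9
check: T g = -48x^2 - 223x + 221/3
so T g − (-3)·g = -(8/3)x^3 - (1/4)x^2 + (5/3)x = f ✓


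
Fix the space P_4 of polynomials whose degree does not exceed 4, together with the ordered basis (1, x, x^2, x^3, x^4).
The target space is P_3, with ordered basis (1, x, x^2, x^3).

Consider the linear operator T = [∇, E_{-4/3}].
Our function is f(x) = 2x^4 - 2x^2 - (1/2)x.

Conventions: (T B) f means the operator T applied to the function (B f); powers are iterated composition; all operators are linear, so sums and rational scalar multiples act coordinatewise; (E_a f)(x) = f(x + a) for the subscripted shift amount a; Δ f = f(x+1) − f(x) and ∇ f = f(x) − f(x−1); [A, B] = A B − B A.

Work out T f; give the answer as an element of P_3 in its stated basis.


E_{-4/3} f = 2x^4 - (32/3)x^3 + (58/3)x^2 - (763/54)x + 278/81
∇ E_{-4/3} f = 8x^3 - 44x^2 + (236/3)x - 2491/54
∇ f = 8x^3 - 12x^2 + 4x - 1/2
E_{-4/3} ∇ f = 8x^3 - 44x^2 + (236/3)x - 2491/54
[∇, E_{-4/3}] f = 0

the image equals g(x) = 0


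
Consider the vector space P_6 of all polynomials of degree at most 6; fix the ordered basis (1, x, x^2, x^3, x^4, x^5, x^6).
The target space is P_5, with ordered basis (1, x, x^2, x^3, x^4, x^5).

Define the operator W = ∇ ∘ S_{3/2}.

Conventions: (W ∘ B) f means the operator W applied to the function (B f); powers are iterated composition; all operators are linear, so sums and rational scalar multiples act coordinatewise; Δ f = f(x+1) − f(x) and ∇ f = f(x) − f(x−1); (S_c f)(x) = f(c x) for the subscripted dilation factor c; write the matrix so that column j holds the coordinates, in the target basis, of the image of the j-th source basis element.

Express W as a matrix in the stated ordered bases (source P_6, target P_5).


image of 1: 0
image of x: 3/2
image of x^2: (9/2)x - 9/4
image of x^3: (81/8)x^2 - (81/8)x + 27/8
image of x^4: (81/4)x^3 - (243/8)x^2 + (81/4)x - 81/16
image of x^5: (1215/32)x^4 - (1215/16)x^3 + (1215/16)x^2 - (1215/32)x + 243/32
image of x^6: (2187/32)x^5 - (10935/64)x^4 + (3645/16)x^3 - (10935/64)x^2 + (2187/32)x - 729/64
each image's coordinates form column j of the matrix

the matrix is [[0, 3/2, -9/4, 27/8, -81/16, 243/32, -729/64]; [0, 0, 9/2, -81/8, 81/4, -1215/32, 2187/32]; [0, 0, 0, 81/8, -243/8, 1215/16, -10935/64]; [0, 0, 0, 0, 81/4, -1215/16, 3645/16]; [0, 0, 0, 0, 0, 1215/32, -10935/64]; [0, 0, 0, 0, 0, 0, 2187/32]] (rows listed top to bottom)


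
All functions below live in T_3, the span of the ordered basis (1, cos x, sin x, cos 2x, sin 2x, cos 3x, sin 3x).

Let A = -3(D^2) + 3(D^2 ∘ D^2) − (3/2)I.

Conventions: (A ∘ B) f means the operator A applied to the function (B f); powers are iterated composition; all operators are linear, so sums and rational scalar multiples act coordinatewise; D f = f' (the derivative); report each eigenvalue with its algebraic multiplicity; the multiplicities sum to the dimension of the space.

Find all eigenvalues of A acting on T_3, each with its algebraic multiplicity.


image of 1: -3/2
image of cos x: (9/2)cos x
image of sin x: (9/2)sin x
image of cos 2x: (117/2)cos 2x
image of sin 2x: (117/2)sin 2x
image of cos 3x: (537/2)cos 3x
image of sin 3x: (537/2)sin 3x
the matrix is diagonal; its diagonal is (-3/2, 9/2, 9/2, 117/2, 117/2, 537/2, 537/2)
for a triangular matrix the eigenvalues are the diagonal entries, with algebraic multiplicity their repetition count

λ = -3/2 (multiplicity 1), λ = 9/2 (multiplicity 2), λ = 117/2 (multiplicity 2), λ = 537/2 (multiplicity 2)


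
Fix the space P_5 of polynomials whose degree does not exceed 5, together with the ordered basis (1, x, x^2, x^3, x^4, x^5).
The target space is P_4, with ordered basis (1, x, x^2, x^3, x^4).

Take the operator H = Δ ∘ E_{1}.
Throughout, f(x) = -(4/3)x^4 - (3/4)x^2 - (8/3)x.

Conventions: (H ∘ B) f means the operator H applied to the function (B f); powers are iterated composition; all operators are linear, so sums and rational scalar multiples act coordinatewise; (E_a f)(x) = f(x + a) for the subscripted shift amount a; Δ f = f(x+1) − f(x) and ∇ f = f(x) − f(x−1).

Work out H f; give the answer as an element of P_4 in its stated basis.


g(x) = -(16/3)x^3 - 24x^2 - (233/6)x - 299/12

E_{1} f = -(4/3)x^4 - (16/3)x^3 - (35/4)x^2 - (19/2)x - 19/4
Δ E_{1} f = -(16/3)x^3 - 24x^2 - (233/6)x - 299/12


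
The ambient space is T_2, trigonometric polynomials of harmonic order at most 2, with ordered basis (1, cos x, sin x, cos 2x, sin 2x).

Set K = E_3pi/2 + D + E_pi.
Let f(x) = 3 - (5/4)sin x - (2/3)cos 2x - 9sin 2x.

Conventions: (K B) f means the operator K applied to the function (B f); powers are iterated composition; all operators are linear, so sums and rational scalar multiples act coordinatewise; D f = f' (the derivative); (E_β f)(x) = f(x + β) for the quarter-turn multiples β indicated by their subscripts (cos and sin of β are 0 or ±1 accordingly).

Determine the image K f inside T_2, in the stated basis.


E_3pi/2 f = 3 + (5/4)cos x + (2/3)cos 2x + 9sin 2x
D f = -(5/4)cos x - 18cos 2x + (4/3)sin 2x
E_pi f = 3 + (5/4)sin x - (2/3)cos 2x - 9sin 2x
(E_3pi/2 + D + E_pi) f = 6 + (5/4)sin x - 18cos 2x + (4/3)sin 2x

the image equals g(x) = 6 + (5/4)sin x - 18cos 2x + (4/3)sin 2x


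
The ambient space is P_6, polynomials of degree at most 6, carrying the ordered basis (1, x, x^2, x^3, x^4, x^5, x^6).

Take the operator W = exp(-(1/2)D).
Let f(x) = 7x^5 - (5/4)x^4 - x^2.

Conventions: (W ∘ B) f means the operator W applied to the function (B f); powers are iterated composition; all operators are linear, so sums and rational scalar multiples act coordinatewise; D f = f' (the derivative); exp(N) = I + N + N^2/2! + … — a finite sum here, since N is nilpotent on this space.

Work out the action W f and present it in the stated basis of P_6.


the image equals g(x) = 7x^5 - (75/4)x^4 + 20x^3 - (93/8)x^2 + (61/16)x - 35/64

order-1 term: -(35/2)x^4 + (5/2)x^3 + x
order-2 term: (35/2)x^3 - (15/8)x^2 - 1/4
order-3 term: -(35/4)x^2 + (5/8)x
order-4 term: (35/16)x - 5/64
order-5 term: -7/32
the series for exp(-(1/2)D) f terminates at order 5
exp(-(1/2)D) f = 7x^5 - (75/4)x^4 + 20x^3 - (93/8)x^2 + (61/16)x - 35/64


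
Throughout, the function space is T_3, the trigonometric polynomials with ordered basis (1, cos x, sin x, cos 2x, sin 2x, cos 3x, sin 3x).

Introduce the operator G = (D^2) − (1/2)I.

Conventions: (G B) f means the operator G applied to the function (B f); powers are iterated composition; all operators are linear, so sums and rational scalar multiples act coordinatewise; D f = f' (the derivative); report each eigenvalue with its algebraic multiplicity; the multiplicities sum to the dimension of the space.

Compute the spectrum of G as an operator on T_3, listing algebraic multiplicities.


λ = -19/2 (multiplicity 2), λ = -9/2 (multiplicity 2), λ = -3/2 (multiplicity 2), λ = -1/2 (multiplicity 1)

image of 1: -1/2
image of cos x: -(3/2)cos x
image of sin x: -(3/2)sin x
image of cos 2x: -(9/2)cos 2x
image of sin 2x: -(9/2)sin 2x
image of cos 3x: -(19/2)cos 3x
image of sin 3x: -(19/2)sin 3x
the matrix is diagonal; its diagonal is (-1/2, -3/2, -3/2, -9/2, -9/2, -19/2, -19/2)
for a triangular matrix the eigenvalues are the diagonal entries, with algebraic multiplicity their repetition count
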